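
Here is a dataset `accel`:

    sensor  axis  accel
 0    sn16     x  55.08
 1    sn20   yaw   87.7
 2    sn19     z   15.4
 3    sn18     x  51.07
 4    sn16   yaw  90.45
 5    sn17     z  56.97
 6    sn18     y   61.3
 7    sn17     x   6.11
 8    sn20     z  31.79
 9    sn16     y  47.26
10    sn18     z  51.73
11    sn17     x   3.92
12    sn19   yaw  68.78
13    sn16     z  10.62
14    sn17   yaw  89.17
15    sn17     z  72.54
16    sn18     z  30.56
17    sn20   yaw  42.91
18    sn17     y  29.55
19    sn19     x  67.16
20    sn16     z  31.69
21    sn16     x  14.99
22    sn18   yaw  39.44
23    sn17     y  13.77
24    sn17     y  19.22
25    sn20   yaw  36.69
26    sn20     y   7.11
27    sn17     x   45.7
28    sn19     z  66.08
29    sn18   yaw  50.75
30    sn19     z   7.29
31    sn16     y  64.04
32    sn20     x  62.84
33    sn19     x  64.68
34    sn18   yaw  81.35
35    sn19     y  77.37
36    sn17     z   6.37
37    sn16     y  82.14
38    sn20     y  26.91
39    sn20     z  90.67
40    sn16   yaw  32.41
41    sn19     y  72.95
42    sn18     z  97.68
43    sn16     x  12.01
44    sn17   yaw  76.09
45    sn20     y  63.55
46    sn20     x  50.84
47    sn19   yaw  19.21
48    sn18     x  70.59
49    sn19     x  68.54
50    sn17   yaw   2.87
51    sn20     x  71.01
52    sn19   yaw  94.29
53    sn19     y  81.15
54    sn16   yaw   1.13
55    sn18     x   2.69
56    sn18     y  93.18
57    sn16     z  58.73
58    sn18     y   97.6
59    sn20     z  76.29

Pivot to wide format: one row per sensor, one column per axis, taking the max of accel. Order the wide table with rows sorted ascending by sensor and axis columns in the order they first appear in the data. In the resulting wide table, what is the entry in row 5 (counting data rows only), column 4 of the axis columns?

63.55

With rows sorted ascending by sensor, row 5 is sensor=sn20. axis columns in first-appearance order: x, yaw, z, y; column 4 is y.
Long rows with sensor=sn20, axis=y: max(7.11, 26.91, 63.55) = 63.55.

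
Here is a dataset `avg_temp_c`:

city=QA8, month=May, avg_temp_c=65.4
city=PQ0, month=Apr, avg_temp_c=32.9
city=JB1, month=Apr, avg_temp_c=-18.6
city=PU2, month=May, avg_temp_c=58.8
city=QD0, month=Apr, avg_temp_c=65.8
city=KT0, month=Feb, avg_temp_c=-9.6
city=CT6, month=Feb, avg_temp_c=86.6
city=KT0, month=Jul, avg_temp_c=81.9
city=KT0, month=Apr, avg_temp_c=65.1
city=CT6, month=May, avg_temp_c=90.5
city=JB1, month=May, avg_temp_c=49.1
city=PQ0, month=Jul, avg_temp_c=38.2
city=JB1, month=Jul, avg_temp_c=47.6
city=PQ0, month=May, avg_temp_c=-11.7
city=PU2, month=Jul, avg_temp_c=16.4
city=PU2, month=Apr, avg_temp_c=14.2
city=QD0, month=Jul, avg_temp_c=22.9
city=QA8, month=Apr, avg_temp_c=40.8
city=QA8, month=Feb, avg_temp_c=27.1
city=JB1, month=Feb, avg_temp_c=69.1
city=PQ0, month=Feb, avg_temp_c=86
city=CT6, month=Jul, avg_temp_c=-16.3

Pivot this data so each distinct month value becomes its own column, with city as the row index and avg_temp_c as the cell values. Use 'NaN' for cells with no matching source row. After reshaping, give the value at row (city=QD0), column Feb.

NaN

No long-format row has city=QD0 and month=Feb, so the cell is NaN.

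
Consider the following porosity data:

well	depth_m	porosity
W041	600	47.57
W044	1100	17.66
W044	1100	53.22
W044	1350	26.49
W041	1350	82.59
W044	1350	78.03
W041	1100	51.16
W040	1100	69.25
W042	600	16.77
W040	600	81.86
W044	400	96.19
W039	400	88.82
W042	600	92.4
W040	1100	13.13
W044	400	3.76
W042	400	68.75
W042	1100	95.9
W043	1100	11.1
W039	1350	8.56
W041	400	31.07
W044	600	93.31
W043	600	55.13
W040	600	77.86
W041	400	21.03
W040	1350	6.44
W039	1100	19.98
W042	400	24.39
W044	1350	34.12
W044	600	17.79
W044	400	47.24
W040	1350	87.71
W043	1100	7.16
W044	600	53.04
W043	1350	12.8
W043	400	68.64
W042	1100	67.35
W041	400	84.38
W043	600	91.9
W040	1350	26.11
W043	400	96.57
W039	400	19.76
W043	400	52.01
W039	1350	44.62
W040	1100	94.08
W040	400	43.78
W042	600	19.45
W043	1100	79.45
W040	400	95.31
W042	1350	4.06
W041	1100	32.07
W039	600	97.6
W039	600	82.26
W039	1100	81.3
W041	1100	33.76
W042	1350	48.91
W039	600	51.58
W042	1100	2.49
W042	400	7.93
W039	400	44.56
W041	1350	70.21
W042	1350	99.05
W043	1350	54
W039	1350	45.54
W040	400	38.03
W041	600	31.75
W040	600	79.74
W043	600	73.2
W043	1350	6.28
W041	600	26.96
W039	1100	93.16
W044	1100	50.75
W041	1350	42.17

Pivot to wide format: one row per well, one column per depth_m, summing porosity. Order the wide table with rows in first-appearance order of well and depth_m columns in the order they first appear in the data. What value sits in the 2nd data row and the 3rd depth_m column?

With rows in first-appearance order of well, row 2 is well=W044. depth_m columns in first-appearance order: 600, 1100, 1350, 400; column 3 is 1350.
Long rows with well=W044, depth_m=1350: 26.49 + 78.03 + 34.12 = 138.64.

138.64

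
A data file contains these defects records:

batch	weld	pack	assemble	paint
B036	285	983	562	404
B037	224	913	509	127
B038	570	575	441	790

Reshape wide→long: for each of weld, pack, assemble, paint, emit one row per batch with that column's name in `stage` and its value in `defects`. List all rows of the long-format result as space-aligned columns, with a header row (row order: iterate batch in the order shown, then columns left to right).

Each (batch, column) pair becomes one row: 3 × 4 = 12 rows.
For example, (B036, weld) → defects=285.

batch  stage     defects
B036   weld      285    
B036   pack      983    
B036   assemble  562    
B036   paint     404    
B037   weld      224    
B037   pack      913    
B037   assemble  509    
B037   paint     127    
B038   weld      570    
B038   pack      575    
B038   assemble  441    
B038   paint     790    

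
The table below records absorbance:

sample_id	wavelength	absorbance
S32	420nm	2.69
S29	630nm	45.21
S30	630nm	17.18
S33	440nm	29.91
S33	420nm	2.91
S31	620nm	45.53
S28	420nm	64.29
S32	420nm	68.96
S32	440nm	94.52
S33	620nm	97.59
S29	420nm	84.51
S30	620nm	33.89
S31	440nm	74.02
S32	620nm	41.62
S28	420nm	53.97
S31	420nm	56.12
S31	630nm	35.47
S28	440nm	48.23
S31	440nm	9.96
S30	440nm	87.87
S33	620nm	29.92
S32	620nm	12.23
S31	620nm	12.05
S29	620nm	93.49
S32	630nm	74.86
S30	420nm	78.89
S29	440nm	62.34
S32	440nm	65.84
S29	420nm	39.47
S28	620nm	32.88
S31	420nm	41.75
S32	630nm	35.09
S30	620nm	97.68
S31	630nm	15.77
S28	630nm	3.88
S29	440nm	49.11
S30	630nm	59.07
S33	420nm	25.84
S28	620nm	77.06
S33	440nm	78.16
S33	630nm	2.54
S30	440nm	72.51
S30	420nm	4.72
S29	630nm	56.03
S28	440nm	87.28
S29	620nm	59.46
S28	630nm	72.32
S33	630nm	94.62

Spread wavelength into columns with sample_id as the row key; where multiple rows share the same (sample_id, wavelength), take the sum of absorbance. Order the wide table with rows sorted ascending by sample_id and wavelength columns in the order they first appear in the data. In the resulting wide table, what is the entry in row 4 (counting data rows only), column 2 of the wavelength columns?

51.24

With rows sorted ascending by sample_id, row 4 is sample_id=S31. wavelength columns in first-appearance order: 420nm, 630nm, 440nm, 620nm; column 2 is 630nm.
Long rows with sample_id=S31, wavelength=630nm: 35.47 + 15.77 = 51.24.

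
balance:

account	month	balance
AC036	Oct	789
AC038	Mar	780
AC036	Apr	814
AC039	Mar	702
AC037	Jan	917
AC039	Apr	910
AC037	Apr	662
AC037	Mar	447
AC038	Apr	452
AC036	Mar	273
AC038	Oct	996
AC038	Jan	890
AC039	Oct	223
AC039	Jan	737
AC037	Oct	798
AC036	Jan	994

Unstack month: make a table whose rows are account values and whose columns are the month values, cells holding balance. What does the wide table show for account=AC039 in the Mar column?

702

Wide layout: rows indexed by account, columns are the 4 distinct month values (Oct, Mar, Apr, Jan).
Cell (account=AC039, month=Mar) draws from the long row where account=AC039 and month=Mar, which has balance=702.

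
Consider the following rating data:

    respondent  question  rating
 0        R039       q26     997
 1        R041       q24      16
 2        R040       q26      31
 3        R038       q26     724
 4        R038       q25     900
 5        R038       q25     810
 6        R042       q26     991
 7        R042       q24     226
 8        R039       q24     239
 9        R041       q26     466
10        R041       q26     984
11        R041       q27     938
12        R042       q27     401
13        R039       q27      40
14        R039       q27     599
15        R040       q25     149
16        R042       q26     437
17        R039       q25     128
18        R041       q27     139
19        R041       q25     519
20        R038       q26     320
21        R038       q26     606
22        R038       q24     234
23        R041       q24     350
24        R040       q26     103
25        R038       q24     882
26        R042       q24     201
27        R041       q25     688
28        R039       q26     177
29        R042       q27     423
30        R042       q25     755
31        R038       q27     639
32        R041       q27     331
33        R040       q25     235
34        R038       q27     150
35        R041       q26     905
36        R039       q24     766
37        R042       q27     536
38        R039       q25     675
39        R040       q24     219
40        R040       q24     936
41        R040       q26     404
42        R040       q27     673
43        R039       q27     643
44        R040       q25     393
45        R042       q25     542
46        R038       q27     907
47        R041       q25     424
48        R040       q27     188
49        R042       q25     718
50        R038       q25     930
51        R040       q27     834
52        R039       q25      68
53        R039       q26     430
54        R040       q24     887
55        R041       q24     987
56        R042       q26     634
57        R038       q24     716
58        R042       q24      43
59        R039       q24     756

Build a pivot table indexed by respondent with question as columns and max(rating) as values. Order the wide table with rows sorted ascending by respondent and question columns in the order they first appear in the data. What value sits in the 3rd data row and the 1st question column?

With rows sorted ascending by respondent, row 3 is respondent=R040. question columns in first-appearance order: q26, q24, q25, q27; column 1 is q26.
Long rows with respondent=R040, question=q26: max(31, 103, 404) = 404.

404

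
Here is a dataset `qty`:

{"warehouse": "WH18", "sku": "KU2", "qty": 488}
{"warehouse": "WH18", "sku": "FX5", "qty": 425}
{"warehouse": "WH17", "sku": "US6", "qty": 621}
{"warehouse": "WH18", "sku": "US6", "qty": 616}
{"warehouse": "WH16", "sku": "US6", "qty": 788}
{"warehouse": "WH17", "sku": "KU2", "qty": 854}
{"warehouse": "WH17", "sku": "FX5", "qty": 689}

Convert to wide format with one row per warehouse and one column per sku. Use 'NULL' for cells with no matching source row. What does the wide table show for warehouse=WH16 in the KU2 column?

No long-format row has warehouse=WH16 and sku=KU2, so the cell is NULL.

NULL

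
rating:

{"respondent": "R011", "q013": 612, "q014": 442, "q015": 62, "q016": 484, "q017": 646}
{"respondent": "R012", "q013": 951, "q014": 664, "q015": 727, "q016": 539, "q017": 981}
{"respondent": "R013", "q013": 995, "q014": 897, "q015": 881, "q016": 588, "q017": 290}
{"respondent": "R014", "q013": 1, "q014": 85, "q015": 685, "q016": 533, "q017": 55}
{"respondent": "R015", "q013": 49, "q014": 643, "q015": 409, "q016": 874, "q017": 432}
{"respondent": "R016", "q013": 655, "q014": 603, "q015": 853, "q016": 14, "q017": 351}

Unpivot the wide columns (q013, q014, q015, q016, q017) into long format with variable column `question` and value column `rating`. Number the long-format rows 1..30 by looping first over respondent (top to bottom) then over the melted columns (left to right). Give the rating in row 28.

853

30 rows total (6 × 5). Row 28: index ⌊(28-1)/5⌋ = 5 into respondent → R016; (28-1) mod 5 = 2 into the melted columns → q015.
So row 28 is (R016, q015, 853); rating = 853.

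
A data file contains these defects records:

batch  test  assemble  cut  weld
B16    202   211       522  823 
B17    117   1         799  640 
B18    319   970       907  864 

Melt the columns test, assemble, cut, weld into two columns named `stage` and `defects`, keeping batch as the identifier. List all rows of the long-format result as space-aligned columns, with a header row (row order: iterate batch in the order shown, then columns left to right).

batch  stage     defects
B16    test      202    
B16    assemble  211    
B16    cut       522    
B16    weld      823    
B17    test      117    
B17    assemble  1      
B17    cut       799    
B17    weld      640    
B18    test      319    
B18    assemble  970    
B18    cut       907    
B18    weld      864    

Each (batch, column) pair becomes one row: 3 × 4 = 12 rows.
For example, (B16, test) → defects=202.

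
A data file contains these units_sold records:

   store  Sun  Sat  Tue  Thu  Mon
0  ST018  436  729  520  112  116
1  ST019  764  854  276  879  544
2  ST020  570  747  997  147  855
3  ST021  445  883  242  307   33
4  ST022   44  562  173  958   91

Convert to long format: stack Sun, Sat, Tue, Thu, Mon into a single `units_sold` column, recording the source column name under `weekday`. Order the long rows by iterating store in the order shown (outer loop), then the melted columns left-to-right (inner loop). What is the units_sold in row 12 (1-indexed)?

747

25 rows total (5 × 5). Row 12: index ⌊(12-1)/5⌋ = 2 into store → ST020; (12-1) mod 5 = 1 into the melted columns → Sat.
So row 12 is (ST020, Sat, 747); units_sold = 747.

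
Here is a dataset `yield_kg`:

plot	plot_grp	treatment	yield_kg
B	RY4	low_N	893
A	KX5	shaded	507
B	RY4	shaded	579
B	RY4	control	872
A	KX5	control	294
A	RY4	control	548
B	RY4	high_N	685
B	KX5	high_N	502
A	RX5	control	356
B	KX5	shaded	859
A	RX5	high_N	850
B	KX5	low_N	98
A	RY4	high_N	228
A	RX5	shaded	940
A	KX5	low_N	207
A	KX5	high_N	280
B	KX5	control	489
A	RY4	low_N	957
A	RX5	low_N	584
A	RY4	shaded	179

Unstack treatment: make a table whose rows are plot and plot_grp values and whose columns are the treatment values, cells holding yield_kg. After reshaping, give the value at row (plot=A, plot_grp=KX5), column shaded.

507

Wide layout: rows indexed by plot and plot_grp, columns are the 4 distinct treatment values (low_N, shaded, control, high_N).
Cell (plot=A, plot_grp=KX5, treatment=shaded) draws from the long row where plot=A, plot_grp=KX5 and treatment=shaded, which has yield_kg=507.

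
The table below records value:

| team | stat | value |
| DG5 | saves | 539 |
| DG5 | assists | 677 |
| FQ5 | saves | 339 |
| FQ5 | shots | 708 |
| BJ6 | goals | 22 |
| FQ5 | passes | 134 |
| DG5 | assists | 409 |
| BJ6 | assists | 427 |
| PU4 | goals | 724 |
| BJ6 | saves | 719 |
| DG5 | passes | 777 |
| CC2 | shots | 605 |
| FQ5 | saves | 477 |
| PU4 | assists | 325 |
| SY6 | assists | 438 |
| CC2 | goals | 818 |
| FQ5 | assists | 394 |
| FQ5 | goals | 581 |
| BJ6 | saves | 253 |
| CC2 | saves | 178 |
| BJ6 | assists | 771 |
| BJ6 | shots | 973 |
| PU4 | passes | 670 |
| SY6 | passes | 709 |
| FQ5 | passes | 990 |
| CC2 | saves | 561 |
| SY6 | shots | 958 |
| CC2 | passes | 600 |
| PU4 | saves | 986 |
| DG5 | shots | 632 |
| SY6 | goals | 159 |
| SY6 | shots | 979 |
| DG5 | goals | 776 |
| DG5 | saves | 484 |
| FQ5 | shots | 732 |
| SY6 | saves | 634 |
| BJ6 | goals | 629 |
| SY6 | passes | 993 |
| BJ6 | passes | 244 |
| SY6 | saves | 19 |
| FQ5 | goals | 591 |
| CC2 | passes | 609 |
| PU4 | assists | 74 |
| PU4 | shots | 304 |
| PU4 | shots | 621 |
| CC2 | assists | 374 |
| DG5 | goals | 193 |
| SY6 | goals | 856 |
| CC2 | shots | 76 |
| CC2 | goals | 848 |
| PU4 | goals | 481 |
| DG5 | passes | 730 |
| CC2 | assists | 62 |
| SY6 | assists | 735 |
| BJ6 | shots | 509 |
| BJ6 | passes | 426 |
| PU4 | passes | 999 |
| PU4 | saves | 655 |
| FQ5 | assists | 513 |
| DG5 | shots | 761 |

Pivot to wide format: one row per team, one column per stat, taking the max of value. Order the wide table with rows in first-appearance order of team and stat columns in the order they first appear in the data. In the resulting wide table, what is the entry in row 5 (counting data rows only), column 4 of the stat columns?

848

With rows in first-appearance order of team, row 5 is team=CC2. stat columns in first-appearance order: saves, assists, shots, goals, passes; column 4 is goals.
Long rows with team=CC2, stat=goals: max(818, 848) = 848.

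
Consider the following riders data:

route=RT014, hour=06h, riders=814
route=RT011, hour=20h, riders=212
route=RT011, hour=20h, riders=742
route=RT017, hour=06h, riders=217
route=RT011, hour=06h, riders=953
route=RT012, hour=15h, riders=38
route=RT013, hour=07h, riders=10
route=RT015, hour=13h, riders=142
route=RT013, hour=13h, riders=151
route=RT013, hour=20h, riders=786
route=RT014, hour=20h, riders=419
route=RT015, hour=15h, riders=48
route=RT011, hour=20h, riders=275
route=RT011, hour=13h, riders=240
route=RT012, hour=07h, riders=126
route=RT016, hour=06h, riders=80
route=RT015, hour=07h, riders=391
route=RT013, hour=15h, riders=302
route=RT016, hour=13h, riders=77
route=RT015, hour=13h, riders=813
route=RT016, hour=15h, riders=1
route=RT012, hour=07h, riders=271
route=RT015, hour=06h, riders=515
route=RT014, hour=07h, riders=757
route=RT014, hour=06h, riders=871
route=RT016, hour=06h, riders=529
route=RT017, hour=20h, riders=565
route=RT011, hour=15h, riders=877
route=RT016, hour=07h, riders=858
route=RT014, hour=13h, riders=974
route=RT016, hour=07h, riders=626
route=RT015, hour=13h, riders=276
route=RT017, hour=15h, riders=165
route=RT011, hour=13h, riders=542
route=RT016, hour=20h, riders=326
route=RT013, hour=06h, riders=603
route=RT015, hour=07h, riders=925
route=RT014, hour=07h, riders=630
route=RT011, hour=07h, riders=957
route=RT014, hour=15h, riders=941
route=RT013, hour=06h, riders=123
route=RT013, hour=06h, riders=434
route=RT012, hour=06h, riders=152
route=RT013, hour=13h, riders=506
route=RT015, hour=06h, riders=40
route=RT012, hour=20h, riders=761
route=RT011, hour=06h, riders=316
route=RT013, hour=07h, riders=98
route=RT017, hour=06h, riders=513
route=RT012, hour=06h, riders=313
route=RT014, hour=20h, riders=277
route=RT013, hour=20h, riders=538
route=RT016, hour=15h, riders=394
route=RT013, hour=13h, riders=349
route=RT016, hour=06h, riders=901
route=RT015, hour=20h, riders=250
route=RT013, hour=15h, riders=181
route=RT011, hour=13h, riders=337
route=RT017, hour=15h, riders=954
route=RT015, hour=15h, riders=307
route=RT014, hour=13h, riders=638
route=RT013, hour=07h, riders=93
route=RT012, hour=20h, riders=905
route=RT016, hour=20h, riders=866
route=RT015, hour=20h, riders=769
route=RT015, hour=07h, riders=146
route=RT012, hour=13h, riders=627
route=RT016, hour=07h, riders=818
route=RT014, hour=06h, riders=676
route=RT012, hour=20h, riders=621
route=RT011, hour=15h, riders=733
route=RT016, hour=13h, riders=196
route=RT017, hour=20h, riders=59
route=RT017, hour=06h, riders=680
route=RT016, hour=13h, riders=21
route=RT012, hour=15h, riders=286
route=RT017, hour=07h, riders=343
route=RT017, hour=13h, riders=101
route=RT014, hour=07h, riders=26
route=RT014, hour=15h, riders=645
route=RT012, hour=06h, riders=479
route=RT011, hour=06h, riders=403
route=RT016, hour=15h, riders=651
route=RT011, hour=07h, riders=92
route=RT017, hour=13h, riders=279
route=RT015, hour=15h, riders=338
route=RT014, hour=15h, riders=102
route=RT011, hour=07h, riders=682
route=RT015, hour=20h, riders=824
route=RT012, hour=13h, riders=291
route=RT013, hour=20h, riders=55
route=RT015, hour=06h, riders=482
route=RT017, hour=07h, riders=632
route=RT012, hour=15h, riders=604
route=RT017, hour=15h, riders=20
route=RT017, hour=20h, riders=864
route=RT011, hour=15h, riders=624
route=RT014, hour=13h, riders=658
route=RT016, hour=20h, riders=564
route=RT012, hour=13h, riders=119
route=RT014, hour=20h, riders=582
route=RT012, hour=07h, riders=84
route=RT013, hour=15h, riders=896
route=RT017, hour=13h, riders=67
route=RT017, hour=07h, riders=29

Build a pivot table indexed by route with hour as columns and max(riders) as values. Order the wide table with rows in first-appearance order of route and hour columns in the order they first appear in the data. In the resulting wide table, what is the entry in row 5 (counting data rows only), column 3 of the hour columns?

896

With rows in first-appearance order of route, row 5 is route=RT013. hour columns in first-appearance order: 06h, 20h, 15h, 07h, 13h; column 3 is 15h.
Long rows with route=RT013, hour=15h: max(302, 181, 896) = 896.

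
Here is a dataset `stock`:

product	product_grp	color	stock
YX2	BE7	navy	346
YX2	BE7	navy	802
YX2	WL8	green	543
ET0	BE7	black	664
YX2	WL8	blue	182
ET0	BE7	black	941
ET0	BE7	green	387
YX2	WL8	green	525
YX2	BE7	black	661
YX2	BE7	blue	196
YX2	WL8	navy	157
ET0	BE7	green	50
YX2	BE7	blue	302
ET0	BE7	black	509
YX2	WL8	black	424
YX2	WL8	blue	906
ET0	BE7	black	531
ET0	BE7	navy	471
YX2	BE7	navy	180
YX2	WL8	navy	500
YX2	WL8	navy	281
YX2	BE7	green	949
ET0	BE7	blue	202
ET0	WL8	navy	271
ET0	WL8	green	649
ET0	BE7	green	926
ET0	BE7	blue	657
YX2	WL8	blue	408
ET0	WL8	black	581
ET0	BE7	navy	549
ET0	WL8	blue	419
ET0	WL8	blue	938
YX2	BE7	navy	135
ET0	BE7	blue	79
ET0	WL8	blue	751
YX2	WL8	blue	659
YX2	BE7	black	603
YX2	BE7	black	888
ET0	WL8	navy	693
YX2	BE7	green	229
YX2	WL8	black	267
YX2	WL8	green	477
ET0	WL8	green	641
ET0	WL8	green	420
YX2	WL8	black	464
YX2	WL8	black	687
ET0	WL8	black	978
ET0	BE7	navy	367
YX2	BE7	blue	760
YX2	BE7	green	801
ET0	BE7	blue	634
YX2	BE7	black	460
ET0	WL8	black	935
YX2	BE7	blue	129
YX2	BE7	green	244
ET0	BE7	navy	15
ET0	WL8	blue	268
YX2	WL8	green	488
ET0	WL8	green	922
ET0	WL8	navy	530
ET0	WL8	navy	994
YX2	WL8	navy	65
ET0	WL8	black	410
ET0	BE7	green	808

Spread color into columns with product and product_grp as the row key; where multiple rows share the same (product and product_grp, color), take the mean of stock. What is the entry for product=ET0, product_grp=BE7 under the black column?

Rows with product=ET0, product_grp=BE7 and color=black: stock values are 664, 941, 509, 531.
(664 + 941 + 509 + 531) / 4 = 661.25.

661.25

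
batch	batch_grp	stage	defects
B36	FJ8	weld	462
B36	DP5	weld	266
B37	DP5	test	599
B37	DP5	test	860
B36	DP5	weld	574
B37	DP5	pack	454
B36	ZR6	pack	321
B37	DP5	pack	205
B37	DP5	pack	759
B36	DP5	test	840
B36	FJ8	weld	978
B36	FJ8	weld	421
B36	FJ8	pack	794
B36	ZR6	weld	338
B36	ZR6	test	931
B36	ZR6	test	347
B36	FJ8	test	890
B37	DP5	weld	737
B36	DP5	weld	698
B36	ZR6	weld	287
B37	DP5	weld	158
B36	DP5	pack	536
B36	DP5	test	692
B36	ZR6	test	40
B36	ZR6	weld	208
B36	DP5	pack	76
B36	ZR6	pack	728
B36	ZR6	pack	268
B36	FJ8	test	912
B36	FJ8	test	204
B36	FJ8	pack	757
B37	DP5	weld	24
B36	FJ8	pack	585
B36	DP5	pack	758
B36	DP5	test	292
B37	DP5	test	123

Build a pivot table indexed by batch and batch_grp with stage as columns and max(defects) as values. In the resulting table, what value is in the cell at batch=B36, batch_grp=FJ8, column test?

912

Rows with batch=B36, batch_grp=FJ8 and stage=test: defects values are 890, 912, 204.
max(890, 912, 204) = 912.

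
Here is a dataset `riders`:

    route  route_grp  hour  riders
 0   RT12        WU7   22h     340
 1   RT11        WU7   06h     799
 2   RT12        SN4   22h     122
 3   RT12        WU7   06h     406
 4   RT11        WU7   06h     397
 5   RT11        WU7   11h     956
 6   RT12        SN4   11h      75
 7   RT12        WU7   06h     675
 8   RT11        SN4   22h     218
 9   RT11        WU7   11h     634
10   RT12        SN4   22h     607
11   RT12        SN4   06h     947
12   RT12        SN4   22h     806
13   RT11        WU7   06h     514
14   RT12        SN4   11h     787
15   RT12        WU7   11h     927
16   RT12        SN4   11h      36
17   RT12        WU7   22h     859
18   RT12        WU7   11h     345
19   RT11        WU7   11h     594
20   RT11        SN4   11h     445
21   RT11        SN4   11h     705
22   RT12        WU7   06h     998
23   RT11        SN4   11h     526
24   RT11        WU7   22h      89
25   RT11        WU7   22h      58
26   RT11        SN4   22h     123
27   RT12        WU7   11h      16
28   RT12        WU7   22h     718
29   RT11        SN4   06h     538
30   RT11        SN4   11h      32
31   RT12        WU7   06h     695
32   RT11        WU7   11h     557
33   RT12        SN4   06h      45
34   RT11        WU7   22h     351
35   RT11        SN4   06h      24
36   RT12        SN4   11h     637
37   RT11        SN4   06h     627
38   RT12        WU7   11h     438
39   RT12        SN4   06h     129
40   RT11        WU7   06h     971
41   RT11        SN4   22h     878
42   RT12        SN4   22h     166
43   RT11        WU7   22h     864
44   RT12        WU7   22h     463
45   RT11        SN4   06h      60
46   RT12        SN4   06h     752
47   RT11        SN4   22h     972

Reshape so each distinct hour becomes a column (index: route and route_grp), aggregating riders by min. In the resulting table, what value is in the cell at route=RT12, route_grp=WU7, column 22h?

Rows with route=RT12, route_grp=WU7 and hour=22h: riders values are 340, 859, 718, 463.
min(340, 859, 718, 463) = 340.

340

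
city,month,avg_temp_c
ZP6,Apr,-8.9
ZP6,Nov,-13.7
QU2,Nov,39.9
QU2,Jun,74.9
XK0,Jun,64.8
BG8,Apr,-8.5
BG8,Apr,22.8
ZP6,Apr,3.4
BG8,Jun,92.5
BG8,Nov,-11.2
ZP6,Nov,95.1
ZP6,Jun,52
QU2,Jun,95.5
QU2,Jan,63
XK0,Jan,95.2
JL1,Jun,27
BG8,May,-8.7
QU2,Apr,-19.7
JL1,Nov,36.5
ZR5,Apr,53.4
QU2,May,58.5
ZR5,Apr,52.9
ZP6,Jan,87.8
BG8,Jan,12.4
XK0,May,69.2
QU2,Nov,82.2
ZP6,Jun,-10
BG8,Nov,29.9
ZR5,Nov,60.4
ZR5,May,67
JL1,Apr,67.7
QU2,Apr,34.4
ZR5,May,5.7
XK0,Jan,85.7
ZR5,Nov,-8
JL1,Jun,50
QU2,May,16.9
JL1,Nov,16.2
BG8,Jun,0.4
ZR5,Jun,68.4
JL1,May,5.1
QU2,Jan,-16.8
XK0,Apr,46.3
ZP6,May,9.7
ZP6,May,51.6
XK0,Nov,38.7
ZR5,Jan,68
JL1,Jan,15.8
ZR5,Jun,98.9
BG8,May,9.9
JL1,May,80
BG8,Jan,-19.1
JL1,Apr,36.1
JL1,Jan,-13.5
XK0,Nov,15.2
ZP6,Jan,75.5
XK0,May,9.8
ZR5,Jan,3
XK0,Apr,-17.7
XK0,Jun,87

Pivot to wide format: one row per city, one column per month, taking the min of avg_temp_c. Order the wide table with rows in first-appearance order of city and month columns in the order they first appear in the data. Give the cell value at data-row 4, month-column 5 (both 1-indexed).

With rows in first-appearance order of city, row 4 is city=BG8. month columns in first-appearance order: Apr, Nov, Jun, Jan, May; column 5 is May.
Long rows with city=BG8, month=May: min(-8.7, 9.9) = -8.7.

-8.7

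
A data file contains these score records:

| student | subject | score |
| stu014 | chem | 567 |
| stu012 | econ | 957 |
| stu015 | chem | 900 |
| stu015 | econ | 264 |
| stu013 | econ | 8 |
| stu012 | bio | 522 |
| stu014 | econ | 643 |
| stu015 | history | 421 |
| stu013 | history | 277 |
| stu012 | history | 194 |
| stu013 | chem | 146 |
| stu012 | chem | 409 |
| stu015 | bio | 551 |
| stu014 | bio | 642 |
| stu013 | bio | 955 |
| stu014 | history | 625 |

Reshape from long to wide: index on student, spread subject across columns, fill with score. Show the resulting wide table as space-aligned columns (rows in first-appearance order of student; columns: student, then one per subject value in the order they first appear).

student  chem  econ  bio  history
stu014   567   643   642  625    
stu012   409   957   522  194    
stu015   900   264   551  421    
stu013   146   8     955  277    

Columns: student plus the 4 distinct subject values (chem, econ, bio, history).
For example, row stu014 column chem takes score=567 from the long row (stu014, chem).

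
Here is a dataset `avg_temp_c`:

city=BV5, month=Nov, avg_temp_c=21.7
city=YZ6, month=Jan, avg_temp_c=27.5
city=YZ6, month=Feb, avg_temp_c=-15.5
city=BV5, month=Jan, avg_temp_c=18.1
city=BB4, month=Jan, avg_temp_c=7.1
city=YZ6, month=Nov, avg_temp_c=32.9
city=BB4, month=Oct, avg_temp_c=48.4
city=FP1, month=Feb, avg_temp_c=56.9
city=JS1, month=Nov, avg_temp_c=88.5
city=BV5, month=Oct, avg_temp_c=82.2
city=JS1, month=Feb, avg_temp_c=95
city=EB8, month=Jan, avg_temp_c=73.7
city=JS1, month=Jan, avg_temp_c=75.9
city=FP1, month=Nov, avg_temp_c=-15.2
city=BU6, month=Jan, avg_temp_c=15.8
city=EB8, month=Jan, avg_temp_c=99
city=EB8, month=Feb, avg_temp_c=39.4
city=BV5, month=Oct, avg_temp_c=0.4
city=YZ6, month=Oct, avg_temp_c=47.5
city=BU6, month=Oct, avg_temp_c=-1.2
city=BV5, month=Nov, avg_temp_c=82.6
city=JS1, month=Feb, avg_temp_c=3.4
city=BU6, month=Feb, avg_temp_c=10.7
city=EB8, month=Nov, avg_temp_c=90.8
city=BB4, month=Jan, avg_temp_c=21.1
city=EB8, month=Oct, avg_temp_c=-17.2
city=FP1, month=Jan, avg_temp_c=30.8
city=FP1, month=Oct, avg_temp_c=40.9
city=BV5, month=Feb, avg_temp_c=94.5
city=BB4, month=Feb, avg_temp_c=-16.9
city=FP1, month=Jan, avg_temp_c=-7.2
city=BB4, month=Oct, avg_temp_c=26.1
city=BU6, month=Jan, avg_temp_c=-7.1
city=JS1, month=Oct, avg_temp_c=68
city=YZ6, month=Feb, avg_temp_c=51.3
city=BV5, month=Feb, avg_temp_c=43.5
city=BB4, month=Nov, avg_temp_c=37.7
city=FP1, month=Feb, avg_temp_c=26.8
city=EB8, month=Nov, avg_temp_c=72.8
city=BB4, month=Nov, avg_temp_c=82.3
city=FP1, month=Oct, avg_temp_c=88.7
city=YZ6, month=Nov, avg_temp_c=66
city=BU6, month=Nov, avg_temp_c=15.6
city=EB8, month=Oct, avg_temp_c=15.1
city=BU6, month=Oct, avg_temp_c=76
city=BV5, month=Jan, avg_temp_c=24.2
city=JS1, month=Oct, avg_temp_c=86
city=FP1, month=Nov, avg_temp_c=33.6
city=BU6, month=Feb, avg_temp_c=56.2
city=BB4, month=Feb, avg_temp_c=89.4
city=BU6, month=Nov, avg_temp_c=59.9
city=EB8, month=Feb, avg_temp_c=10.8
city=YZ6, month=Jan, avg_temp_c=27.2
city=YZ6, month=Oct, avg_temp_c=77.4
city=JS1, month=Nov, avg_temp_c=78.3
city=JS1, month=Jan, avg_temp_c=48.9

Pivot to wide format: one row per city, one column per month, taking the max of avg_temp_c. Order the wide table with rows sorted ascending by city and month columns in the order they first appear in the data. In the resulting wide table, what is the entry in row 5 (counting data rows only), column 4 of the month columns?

With rows sorted ascending by city, row 5 is city=FP1. month columns in first-appearance order: Nov, Jan, Feb, Oct; column 4 is Oct.
Long rows with city=FP1, month=Oct: max(40.9, 88.7) = 88.7.

88.7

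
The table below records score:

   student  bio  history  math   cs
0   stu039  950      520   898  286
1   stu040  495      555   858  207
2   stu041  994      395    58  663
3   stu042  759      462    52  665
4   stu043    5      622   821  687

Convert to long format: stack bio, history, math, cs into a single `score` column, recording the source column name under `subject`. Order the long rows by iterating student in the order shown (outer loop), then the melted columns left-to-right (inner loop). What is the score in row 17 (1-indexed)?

20 rows total (5 × 4). Row 17: index ⌊(17-1)/4⌋ = 4 into student → stu043; (17-1) mod 4 = 0 into the melted columns → bio.
So row 17 is (stu043, bio, 5); score = 5.

5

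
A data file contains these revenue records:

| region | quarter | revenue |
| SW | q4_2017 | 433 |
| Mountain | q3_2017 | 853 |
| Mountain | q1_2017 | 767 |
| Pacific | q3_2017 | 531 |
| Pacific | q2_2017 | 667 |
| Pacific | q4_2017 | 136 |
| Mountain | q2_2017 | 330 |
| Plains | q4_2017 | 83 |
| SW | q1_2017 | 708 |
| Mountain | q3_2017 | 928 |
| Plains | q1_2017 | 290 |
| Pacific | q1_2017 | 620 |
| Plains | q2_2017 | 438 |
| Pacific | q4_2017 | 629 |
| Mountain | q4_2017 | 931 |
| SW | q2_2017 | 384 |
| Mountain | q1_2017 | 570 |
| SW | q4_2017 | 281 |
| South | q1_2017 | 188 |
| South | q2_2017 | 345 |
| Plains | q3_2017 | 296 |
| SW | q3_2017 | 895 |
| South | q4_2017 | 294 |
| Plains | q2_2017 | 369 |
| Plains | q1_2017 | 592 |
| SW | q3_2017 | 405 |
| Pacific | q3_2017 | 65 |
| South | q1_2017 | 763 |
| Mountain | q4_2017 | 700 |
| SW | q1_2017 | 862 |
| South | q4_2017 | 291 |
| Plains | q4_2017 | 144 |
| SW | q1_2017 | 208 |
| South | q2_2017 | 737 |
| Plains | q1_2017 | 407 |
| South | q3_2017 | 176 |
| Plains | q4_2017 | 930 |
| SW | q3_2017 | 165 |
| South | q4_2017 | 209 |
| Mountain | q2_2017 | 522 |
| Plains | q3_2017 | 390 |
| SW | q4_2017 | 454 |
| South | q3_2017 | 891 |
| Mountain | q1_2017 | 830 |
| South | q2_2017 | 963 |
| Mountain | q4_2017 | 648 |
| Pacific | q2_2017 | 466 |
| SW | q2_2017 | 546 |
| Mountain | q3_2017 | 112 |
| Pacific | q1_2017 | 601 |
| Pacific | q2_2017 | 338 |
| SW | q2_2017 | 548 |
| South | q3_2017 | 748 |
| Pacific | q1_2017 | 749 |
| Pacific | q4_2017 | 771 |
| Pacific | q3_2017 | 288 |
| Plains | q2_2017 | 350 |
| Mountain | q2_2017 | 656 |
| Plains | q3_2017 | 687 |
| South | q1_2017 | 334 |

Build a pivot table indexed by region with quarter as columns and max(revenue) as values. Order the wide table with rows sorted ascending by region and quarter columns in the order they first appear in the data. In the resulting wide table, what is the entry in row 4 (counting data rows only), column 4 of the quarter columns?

548

With rows sorted ascending by region, row 4 is region=SW. quarter columns in first-appearance order: q4_2017, q3_2017, q1_2017, q2_2017; column 4 is q2_2017.
Long rows with region=SW, quarter=q2_2017: max(384, 546, 548) = 548.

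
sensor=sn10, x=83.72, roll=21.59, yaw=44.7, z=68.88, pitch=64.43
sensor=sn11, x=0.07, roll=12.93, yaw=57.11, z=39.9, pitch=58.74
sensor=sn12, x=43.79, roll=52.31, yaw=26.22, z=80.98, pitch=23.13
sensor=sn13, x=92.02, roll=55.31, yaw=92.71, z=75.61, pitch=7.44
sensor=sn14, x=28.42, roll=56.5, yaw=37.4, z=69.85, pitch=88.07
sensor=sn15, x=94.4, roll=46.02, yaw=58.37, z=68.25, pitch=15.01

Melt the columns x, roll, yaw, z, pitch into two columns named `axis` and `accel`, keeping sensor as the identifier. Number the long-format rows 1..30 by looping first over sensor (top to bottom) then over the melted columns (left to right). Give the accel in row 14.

30 rows total (6 × 5). Row 14: index ⌊(14-1)/5⌋ = 2 into sensor → sn12; (14-1) mod 5 = 3 into the melted columns → z.
So row 14 is (sn12, z, 80.98); accel = 80.98.

80.98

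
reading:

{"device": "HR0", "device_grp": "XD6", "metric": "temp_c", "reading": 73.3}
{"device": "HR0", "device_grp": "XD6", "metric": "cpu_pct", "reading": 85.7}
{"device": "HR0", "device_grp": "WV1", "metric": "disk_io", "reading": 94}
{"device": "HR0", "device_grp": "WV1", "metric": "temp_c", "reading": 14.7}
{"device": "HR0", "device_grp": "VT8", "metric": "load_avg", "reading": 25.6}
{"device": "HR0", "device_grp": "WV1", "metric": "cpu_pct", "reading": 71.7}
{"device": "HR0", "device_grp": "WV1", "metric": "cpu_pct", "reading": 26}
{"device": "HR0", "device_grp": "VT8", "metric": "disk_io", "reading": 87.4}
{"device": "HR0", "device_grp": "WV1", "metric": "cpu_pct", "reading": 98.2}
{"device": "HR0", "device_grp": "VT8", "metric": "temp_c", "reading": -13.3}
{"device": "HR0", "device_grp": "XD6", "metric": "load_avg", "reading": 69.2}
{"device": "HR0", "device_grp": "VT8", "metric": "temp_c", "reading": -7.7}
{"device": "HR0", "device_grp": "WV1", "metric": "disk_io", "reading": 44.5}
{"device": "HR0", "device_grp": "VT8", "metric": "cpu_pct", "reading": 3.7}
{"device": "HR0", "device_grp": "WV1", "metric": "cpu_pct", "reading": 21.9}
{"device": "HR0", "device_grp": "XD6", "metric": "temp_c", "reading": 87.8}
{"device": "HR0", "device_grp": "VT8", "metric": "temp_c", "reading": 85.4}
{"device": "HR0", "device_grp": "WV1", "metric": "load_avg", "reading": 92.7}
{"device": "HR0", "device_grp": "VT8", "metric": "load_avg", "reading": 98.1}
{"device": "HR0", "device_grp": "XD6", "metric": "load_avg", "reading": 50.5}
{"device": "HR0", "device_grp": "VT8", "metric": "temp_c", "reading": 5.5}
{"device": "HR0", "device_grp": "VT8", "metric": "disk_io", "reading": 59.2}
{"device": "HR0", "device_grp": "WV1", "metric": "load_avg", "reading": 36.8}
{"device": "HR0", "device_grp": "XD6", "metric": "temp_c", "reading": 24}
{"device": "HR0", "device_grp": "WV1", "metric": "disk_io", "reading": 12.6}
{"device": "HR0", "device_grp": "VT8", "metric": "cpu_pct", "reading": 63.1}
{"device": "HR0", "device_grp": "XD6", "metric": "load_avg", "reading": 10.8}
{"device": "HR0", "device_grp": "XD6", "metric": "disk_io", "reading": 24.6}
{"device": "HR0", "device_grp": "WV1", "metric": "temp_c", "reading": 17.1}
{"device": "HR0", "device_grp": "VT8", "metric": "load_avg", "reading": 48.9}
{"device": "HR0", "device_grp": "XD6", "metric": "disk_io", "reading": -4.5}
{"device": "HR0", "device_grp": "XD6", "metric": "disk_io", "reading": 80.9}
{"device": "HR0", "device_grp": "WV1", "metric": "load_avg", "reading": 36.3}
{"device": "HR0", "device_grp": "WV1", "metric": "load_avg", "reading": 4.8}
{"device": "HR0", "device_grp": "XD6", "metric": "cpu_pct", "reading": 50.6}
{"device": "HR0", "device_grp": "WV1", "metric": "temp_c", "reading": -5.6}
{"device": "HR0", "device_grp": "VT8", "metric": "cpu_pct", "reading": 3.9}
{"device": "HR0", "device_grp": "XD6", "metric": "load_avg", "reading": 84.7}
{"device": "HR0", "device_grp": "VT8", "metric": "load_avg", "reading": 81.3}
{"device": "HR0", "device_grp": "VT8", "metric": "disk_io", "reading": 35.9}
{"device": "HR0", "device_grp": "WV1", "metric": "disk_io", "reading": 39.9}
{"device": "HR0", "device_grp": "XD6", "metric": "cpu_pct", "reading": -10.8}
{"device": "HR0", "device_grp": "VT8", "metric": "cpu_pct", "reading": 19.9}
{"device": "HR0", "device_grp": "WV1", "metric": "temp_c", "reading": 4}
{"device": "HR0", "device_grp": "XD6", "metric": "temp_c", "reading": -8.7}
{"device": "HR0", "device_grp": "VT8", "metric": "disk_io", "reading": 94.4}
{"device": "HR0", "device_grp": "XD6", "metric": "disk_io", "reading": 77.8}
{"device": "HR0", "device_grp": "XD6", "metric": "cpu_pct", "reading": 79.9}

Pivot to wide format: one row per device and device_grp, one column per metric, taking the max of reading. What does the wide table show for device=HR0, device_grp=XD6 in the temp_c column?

87.8

Rows with device=HR0, device_grp=XD6 and metric=temp_c: reading values are 73.3, 87.8, 24, -8.7.
max(73.3, 87.8, 24, -8.7) = 87.8.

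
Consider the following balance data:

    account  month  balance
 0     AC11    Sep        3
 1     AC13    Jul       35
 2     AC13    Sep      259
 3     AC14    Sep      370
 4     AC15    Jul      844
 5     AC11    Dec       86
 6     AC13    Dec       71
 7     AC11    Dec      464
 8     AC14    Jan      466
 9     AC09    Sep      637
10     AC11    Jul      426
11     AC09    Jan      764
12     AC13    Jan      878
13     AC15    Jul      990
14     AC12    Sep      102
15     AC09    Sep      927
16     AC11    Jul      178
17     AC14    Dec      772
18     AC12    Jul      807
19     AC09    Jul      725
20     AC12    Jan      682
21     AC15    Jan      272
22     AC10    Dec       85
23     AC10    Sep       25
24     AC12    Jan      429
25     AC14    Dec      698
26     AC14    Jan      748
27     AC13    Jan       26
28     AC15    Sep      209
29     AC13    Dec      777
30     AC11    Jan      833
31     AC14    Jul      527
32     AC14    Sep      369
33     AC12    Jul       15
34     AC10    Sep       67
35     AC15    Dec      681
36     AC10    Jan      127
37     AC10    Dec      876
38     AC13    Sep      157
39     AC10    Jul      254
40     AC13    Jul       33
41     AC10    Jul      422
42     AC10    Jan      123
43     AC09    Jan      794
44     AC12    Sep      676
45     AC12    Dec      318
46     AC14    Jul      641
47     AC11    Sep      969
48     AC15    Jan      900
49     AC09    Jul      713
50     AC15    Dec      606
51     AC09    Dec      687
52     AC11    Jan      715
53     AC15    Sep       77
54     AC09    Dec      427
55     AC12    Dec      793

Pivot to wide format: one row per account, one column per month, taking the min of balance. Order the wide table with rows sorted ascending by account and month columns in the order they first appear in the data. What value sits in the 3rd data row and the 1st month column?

With rows sorted ascending by account, row 3 is account=AC11. month columns in first-appearance order: Sep, Jul, Dec, Jan; column 1 is Sep.
Long rows with account=AC11, month=Sep: min(3, 969) = 3.

3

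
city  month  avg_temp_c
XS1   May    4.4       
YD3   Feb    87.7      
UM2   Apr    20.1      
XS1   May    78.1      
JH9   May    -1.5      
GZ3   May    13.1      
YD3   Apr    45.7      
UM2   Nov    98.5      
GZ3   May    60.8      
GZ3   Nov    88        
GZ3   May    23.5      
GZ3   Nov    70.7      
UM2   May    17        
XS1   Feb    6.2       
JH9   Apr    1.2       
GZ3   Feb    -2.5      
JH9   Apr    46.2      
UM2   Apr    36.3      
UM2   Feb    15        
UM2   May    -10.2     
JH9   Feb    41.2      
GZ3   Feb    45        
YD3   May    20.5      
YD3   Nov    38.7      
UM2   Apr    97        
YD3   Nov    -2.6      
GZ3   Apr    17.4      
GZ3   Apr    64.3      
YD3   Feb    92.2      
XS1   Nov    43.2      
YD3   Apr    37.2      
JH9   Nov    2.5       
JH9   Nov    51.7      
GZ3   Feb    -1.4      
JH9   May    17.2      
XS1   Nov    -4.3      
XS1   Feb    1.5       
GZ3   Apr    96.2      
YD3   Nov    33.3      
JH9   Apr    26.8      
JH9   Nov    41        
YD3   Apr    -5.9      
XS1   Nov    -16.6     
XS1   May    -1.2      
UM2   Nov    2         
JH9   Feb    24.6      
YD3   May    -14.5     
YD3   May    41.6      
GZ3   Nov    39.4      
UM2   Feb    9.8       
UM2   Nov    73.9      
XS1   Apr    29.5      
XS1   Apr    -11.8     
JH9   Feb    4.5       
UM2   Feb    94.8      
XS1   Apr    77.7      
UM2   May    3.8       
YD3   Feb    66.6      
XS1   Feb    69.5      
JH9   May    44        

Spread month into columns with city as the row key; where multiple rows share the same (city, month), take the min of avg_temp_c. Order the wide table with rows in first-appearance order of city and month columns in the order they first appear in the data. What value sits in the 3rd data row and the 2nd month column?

9.8

With rows in first-appearance order of city, row 3 is city=UM2. month columns in first-appearance order: May, Feb, Apr, Nov; column 2 is Feb.
Long rows with city=UM2, month=Feb: min(15, 9.8, 94.8) = 9.8.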